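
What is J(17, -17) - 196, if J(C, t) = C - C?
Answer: -196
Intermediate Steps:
J(C, t) = 0
J(17, -17) - 196 = 0 - 196 = -196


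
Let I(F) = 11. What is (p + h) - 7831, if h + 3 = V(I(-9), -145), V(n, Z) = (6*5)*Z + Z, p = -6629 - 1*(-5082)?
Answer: -13876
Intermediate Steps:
p = -1547 (p = -6629 + 5082 = -1547)
V(n, Z) = 31*Z (V(n, Z) = 30*Z + Z = 31*Z)
h = -4498 (h = -3 + 31*(-145) = -3 - 4495 = -4498)
(p + h) - 7831 = (-1547 - 4498) - 7831 = -6045 - 7831 = -13876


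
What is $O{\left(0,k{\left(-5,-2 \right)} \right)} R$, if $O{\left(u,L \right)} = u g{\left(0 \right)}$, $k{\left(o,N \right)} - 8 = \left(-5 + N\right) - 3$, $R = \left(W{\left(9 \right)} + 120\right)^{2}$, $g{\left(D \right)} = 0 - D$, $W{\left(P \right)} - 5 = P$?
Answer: $0$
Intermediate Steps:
$W{\left(P \right)} = 5 + P$
$g{\left(D \right)} = - D$
$R = 17956$ ($R = \left(\left(5 + 9\right) + 120\right)^{2} = \left(14 + 120\right)^{2} = 134^{2} = 17956$)
$k{\left(o,N \right)} = N$ ($k{\left(o,N \right)} = 8 + \left(\left(-5 + N\right) - 3\right) = 8 + \left(-8 + N\right) = N$)
$O{\left(u,L \right)} = 0$ ($O{\left(u,L \right)} = u \left(\left(-1\right) 0\right) = u 0 = 0$)
$O{\left(0,k{\left(-5,-2 \right)} \right)} R = 0 \cdot 17956 = 0$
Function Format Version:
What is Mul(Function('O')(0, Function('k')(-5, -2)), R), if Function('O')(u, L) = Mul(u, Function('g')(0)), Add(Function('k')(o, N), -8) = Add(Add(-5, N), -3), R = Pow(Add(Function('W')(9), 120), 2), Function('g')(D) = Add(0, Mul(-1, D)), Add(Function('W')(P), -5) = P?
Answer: 0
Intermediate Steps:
Function('W')(P) = Add(5, P)
Function('g')(D) = Mul(-1, D)
R = 17956 (R = Pow(Add(Add(5, 9), 120), 2) = Pow(Add(14, 120), 2) = Pow(134, 2) = 17956)
Function('k')(o, N) = N (Function('k')(o, N) = Add(8, Add(Add(-5, N), -3)) = Add(8, Add(-8, N)) = N)
Function('O')(u, L) = 0 (Function('O')(u, L) = Mul(u, Mul(-1, 0)) = Mul(u, 0) = 0)
Mul(Function('O')(0, Function('k')(-5, -2)), R) = Mul(0, 17956) = 0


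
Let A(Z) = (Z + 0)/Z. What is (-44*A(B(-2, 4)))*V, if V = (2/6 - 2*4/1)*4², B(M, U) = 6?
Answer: 16192/3 ≈ 5397.3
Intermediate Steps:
A(Z) = 1 (A(Z) = Z/Z = 1)
V = -368/3 (V = (2*(⅙) - 8*1)*16 = (⅓ - 8)*16 = -23/3*16 = -368/3 ≈ -122.67)
(-44*A(B(-2, 4)))*V = -44*1*(-368/3) = -44*(-368/3) = 16192/3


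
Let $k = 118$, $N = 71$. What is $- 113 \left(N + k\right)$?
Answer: $-21357$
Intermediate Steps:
$- 113 \left(N + k\right) = - 113 \left(71 + 118\right) = \left(-113\right) 189 = -21357$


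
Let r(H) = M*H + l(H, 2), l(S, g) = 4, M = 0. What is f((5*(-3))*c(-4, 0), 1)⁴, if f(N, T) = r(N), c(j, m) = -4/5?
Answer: 256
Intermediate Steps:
c(j, m) = -⅘ (c(j, m) = -4*⅕ = -⅘)
r(H) = 4 (r(H) = 0*H + 4 = 0 + 4 = 4)
f(N, T) = 4
f((5*(-3))*c(-4, 0), 1)⁴ = 4⁴ = 256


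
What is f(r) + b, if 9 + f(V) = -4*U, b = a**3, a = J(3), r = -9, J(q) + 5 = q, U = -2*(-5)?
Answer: -57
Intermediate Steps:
U = 10
J(q) = -5 + q
a = -2 (a = -5 + 3 = -2)
b = -8 (b = (-2)**3 = -8)
f(V) = -49 (f(V) = -9 - 4*10 = -9 - 40 = -49)
f(r) + b = -49 - 8 = -57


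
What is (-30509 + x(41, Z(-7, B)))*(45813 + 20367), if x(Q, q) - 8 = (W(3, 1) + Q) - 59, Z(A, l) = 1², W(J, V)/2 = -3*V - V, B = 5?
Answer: -2020276860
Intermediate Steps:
W(J, V) = -8*V (W(J, V) = 2*(-3*V - V) = 2*(-4*V) = -8*V)
Z(A, l) = 1
x(Q, q) = -59 + Q (x(Q, q) = 8 + ((-8*1 + Q) - 59) = 8 + ((-8 + Q) - 59) = 8 + (-67 + Q) = -59 + Q)
(-30509 + x(41, Z(-7, B)))*(45813 + 20367) = (-30509 + (-59 + 41))*(45813 + 20367) = (-30509 - 18)*66180 = -30527*66180 = -2020276860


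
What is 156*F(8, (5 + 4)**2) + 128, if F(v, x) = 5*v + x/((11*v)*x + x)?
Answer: 566908/89 ≈ 6369.8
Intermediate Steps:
F(v, x) = 5*v + x/(x + 11*v*x) (F(v, x) = 5*v + x/(11*v*x + x) = 5*v + x/(x + 11*v*x))
156*F(8, (5 + 4)**2) + 128 = 156*((1 + 5*8 + 55*8**2)/(1 + 11*8)) + 128 = 156*((1 + 40 + 55*64)/(1 + 88)) + 128 = 156*((1 + 40 + 3520)/89) + 128 = 156*((1/89)*3561) + 128 = 156*(3561/89) + 128 = 555516/89 + 128 = 566908/89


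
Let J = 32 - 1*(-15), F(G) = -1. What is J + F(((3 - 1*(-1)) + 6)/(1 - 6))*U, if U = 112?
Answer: -65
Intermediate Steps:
J = 47 (J = 32 + 15 = 47)
J + F(((3 - 1*(-1)) + 6)/(1 - 6))*U = 47 - 1*112 = 47 - 112 = -65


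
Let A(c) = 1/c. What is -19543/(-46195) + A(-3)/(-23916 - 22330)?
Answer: 2711402929/6409001910 ≈ 0.42306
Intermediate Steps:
-19543/(-46195) + A(-3)/(-23916 - 22330) = -19543/(-46195) + 1/((-3)*(-23916 - 22330)) = -19543*(-1/46195) - 1/3/(-46246) = 19543/46195 - 1/3*(-1/46246) = 19543/46195 + 1/138738 = 2711402929/6409001910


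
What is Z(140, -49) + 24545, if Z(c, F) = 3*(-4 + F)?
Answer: 24386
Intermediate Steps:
Z(c, F) = -12 + 3*F
Z(140, -49) + 24545 = (-12 + 3*(-49)) + 24545 = (-12 - 147) + 24545 = -159 + 24545 = 24386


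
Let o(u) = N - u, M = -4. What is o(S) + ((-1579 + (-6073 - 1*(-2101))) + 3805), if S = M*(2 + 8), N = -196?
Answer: -1902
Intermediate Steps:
S = -40 (S = -4*(2 + 8) = -4*10 = -40)
o(u) = -196 - u
o(S) + ((-1579 + (-6073 - 1*(-2101))) + 3805) = (-196 - 1*(-40)) + ((-1579 + (-6073 - 1*(-2101))) + 3805) = (-196 + 40) + ((-1579 + (-6073 + 2101)) + 3805) = -156 + ((-1579 - 3972) + 3805) = -156 + (-5551 + 3805) = -156 - 1746 = -1902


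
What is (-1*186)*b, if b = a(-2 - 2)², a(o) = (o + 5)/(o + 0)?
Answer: -93/8 ≈ -11.625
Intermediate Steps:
a(o) = (5 + o)/o
b = 1/16 (b = ((5 + (-2 - 2))/(-2 - 2))² = ((5 - 4)/(-4))² = (-¼*1)² = (-¼)² = 1/16 ≈ 0.062500)
(-1*186)*b = -1*186*(1/16) = -186*1/16 = -93/8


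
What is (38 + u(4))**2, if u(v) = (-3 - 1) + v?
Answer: 1444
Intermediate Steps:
u(v) = -4 + v
(38 + u(4))**2 = (38 + (-4 + 4))**2 = (38 + 0)**2 = 38**2 = 1444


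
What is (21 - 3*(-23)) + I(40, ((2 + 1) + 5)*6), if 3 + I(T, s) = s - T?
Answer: 95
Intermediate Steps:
I(T, s) = -3 + s - T (I(T, s) = -3 + (s - T) = -3 + s - T)
(21 - 3*(-23)) + I(40, ((2 + 1) + 5)*6) = (21 - 3*(-23)) + (-3 + ((2 + 1) + 5)*6 - 1*40) = (21 + 69) + (-3 + (3 + 5)*6 - 40) = 90 + (-3 + 8*6 - 40) = 90 + (-3 + 48 - 40) = 90 + 5 = 95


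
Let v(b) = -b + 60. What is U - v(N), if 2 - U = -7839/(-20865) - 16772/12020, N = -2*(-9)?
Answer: -2506710/64307 ≈ -38.980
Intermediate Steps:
N = 18
v(b) = 60 - b
U = 194184/64307 (U = 2 - (-7839/(-20865) - 16772/12020) = 2 - (-7839*(-1/20865) - 16772*1/12020) = 2 - (201/535 - 4193/3005) = 2 - 1*(-65570/64307) = 2 + 65570/64307 = 194184/64307 ≈ 3.0196)
U - v(N) = 194184/64307 - (60 - 1*18) = 194184/64307 - (60 - 18) = 194184/64307 - 1*42 = 194184/64307 - 42 = -2506710/64307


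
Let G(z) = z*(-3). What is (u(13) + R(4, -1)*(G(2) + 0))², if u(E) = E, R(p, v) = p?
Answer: 121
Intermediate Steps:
G(z) = -3*z
(u(13) + R(4, -1)*(G(2) + 0))² = (13 + 4*(-3*2 + 0))² = (13 + 4*(-6 + 0))² = (13 + 4*(-6))² = (13 - 24)² = (-11)² = 121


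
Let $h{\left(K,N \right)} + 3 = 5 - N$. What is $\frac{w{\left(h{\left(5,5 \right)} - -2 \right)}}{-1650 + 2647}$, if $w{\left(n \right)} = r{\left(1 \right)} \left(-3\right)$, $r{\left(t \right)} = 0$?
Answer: $0$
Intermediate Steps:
$h{\left(K,N \right)} = 2 - N$ ($h{\left(K,N \right)} = -3 - \left(-5 + N\right) = 2 - N$)
$w{\left(n \right)} = 0$ ($w{\left(n \right)} = 0 \left(-3\right) = 0$)
$\frac{w{\left(h{\left(5,5 \right)} - -2 \right)}}{-1650 + 2647} = \frac{0}{-1650 + 2647} = \frac{0}{997} = 0 \cdot \frac{1}{997} = 0$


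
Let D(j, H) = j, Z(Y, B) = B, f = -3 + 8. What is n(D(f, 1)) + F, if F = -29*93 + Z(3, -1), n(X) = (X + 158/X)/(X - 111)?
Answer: -1430123/530 ≈ -2698.3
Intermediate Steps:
f = 5
n(X) = (X + 158/X)/(-111 + X)
F = -2698 (F = -29*93 - 1 = -2697 - 1 = -2698)
n(D(f, 1)) + F = (158 + 5²)/(5*(-111 + 5)) - 2698 = (⅕)*(158 + 25)/(-106) - 2698 = (⅕)*(-1/106)*183 - 2698 = -183/530 - 2698 = -1430123/530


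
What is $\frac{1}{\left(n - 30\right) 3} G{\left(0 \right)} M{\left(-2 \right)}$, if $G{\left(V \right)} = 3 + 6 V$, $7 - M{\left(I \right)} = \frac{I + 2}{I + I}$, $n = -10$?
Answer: $- \frac{7}{40} \approx -0.175$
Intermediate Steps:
$M{\left(I \right)} = 7 - \frac{2 + I}{2 I}$ ($M{\left(I \right)} = 7 - \frac{I + 2}{I + I} = 7 - \frac{2 + I}{2 I}$)
$\frac{1}{\left(n - 30\right) 3} G{\left(0 \right)} M{\left(-2 \right)} = \frac{1}{\left(-10 - 30\right) 3} \left(3 + 6 \cdot 0\right) \left(\frac{13}{2} - \frac{1}{-2}\right) = \frac{1}{-40} \cdot \frac{1}{3} \left(3 + 0\right) \left(\frac{13}{2} - - \frac{1}{2}\right) = \left(- \frac{1}{40}\right) \frac{1}{3} \cdot 3 \left(\frac{13}{2} + \frac{1}{2}\right) = \left(- \frac{1}{120}\right) 3 \cdot 7 = \left(- \frac{1}{40}\right) 7 = - \frac{7}{40}$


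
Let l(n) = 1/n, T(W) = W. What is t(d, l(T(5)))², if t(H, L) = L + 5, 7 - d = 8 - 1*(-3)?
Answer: 676/25 ≈ 27.040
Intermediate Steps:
d = -4 (d = 7 - (8 - 1*(-3)) = 7 - (8 + 3) = 7 - 1*11 = 7 - 11 = -4)
t(H, L) = 5 + L
t(d, l(T(5)))² = (5 + 1/5)² = (5 + ⅕)² = (26/5)² = 676/25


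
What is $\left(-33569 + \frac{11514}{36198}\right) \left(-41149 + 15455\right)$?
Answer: $\frac{5203545231452}{6033} \approx 8.6251 \cdot 10^{8}$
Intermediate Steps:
$\left(-33569 + \frac{11514}{36198}\right) \left(-41149 + 15455\right) = \left(-33569 + 11514 \cdot \frac{1}{36198}\right) \left(-25694\right) = \left(-33569 + \frac{1919}{6033}\right) \left(-25694\right) = \left(- \frac{202519858}{6033}\right) \left(-25694\right) = \frac{5203545231452}{6033}$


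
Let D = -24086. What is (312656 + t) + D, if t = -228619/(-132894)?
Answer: 38349450199/132894 ≈ 2.8857e+5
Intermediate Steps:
t = 228619/132894 (t = -228619*(-1/132894) = 228619/132894 ≈ 1.7203)
(312656 + t) + D = (312656 + 228619/132894) - 24086 = 41550335083/132894 - 24086 = 38349450199/132894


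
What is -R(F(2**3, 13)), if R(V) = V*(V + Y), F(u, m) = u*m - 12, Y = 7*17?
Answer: -19412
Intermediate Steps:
Y = 119
F(u, m) = -12 + m*u (F(u, m) = m*u - 12 = -12 + m*u)
R(V) = V*(119 + V) (R(V) = V*(V + 119) = V*(119 + V))
-R(F(2**3, 13)) = -(-12 + 13*2**3)*(119 + (-12 + 13*2**3)) = -(-12 + 13*8)*(119 + (-12 + 13*8)) = -(-12 + 104)*(119 + (-12 + 104)) = -92*(119 + 92) = -92*211 = -1*19412 = -19412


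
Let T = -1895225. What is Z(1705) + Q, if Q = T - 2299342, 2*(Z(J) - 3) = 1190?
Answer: -4193969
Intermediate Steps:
Z(J) = 598 (Z(J) = 3 + (½)*1190 = 3 + 595 = 598)
Q = -4194567 (Q = -1895225 - 2299342 = -4194567)
Z(1705) + Q = 598 - 4194567 = -4193969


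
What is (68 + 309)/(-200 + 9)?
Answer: -377/191 ≈ -1.9738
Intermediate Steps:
(68 + 309)/(-200 + 9) = 377/(-191) = 377*(-1/191) = -377/191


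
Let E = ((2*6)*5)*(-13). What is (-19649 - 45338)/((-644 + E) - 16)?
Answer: 64987/1440 ≈ 45.130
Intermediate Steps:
E = -780 (E = (12*5)*(-13) = 60*(-13) = -780)
(-19649 - 45338)/((-644 + E) - 16) = (-19649 - 45338)/((-644 - 780) - 16) = -64987/(-1424 - 16) = -64987/(-1440) = -64987*(-1/1440) = 64987/1440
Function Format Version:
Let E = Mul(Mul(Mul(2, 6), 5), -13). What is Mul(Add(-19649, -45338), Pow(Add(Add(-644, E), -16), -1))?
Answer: Rational(64987, 1440) ≈ 45.130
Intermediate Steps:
E = -780 (E = Mul(Mul(12, 5), -13) = Mul(60, -13) = -780)
Mul(Add(-19649, -45338), Pow(Add(Add(-644, E), -16), -1)) = Mul(Add(-19649, -45338), Pow(Add(Add(-644, -780), -16), -1)) = Mul(-64987, Pow(Add(-1424, -16), -1)) = Mul(-64987, Pow(-1440, -1)) = Mul(-64987, Rational(-1, 1440)) = Rational(64987, 1440)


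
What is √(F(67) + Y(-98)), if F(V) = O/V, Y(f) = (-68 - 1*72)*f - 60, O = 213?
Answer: √61334011/67 ≈ 116.89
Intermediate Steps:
Y(f) = -60 - 140*f (Y(f) = (-68 - 72)*f - 60 = -140*f - 60 = -60 - 140*f)
F(V) = 213/V
√(F(67) + Y(-98)) = √(213/67 + (-60 - 140*(-98))) = √(213*(1/67) + (-60 + 13720)) = √(213/67 + 13660) = √(915433/67) = √61334011/67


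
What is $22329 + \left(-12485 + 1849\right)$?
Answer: $11693$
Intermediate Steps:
$22329 + \left(-12485 + 1849\right) = 22329 - 10636 = 11693$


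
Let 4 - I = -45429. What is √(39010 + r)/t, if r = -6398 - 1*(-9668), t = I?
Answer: 2*√10570/45433 ≈ 0.0045258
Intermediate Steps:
I = 45433 (I = 4 - 1*(-45429) = 4 + 45429 = 45433)
t = 45433
r = 3270 (r = -6398 + 9668 = 3270)
√(39010 + r)/t = √(39010 + 3270)/45433 = √42280*(1/45433) = (2*√10570)*(1/45433) = 2*√10570/45433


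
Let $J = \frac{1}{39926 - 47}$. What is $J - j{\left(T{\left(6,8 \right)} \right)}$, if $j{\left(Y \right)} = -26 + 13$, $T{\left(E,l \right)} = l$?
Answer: $\frac{518428}{39879} \approx 13.0$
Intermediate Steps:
$j{\left(Y \right)} = -13$
$J = \frac{1}{39879} \approx 2.5076 \cdot 10^{-5}$
$J - j{\left(T{\left(6,8 \right)} \right)} = \frac{1}{39879} - -13 = \frac{1}{39879} + 13 = \frac{518428}{39879}$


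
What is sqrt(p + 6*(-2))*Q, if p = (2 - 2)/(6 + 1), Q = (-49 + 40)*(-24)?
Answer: 432*I*sqrt(3) ≈ 748.25*I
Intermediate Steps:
Q = 216 (Q = -9*(-24) = 216)
p = 0 (p = 0/7 = 0*(1/7) = 0)
sqrt(p + 6*(-2))*Q = sqrt(0 + 6*(-2))*216 = sqrt(0 - 12)*216 = sqrt(-12)*216 = (2*I*sqrt(3))*216 = 432*I*sqrt(3)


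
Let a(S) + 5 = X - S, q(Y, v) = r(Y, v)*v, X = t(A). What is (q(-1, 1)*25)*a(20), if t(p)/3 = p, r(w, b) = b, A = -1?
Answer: -700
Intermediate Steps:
t(p) = 3*p
X = -3 (X = 3*(-1) = -3)
q(Y, v) = v² (q(Y, v) = v*v = v²)
a(S) = -8 - S (a(S) = -5 + (-3 - S) = -8 - S)
(q(-1, 1)*25)*a(20) = (1²*25)*(-8 - 1*20) = (1*25)*(-8 - 20) = 25*(-28) = -700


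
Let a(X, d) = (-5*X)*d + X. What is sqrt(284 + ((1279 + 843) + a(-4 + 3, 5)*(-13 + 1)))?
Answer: sqrt(2118) ≈ 46.022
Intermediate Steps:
a(X, d) = X - 5*X*d (a(X, d) = -5*X*d + X = X - 5*X*d)
sqrt(284 + ((1279 + 843) + a(-4 + 3, 5)*(-13 + 1))) = sqrt(284 + ((1279 + 843) + ((-4 + 3)*(1 - 5*5))*(-13 + 1))) = sqrt(284 + (2122 - (1 - 25)*(-12))) = sqrt(284 + (2122 - 1*(-24)*(-12))) = sqrt(284 + (2122 + 24*(-12))) = sqrt(284 + (2122 - 288)) = sqrt(284 + 1834) = sqrt(2118)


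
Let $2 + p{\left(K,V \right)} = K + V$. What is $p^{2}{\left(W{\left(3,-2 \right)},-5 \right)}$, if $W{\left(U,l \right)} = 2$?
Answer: $25$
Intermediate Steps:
$p{\left(K,V \right)} = -2 + K + V$ ($p{\left(K,V \right)} = -2 + \left(K + V\right) = -2 + K + V$)
$p^{2}{\left(W{\left(3,-2 \right)},-5 \right)} = \left(-2 + 2 - 5\right)^{2} = \left(-5\right)^{2} = 25$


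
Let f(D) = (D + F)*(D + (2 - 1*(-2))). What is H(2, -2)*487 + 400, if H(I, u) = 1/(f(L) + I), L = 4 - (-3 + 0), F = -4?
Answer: 14487/35 ≈ 413.91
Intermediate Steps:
L = 7 (L = 4 - 1*(-3) = 4 + 3 = 7)
f(D) = (-4 + D)*(4 + D) (f(D) = (D - 4)*(D + (2 - 1*(-2))) = (-4 + D)*(D + (2 + 2)) = (-4 + D)*(D + 4) = (-4 + D)*(4 + D))
H(I, u) = 1/(33 + I) (H(I, u) = 1/((-16 + 7**2) + I) = 1/((-16 + 49) + I) = 1/(33 + I))
H(2, -2)*487 + 400 = 487/(33 + 2) + 400 = 487/35 + 400 = 14487/35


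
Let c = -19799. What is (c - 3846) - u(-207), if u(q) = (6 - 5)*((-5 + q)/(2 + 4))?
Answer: -70829/3 ≈ -23610.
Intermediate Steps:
u(q) = -⅚ + q/6 (u(q) = 1*((-5 + q)/6) = 1*((-5 + q)*(⅙)) = 1*(-⅚ + q/6) = -⅚ + q/6)
(c - 3846) - u(-207) = (-19799 - 3846) - (-⅚ + (⅙)*(-207)) = -23645 - (-⅚ - 69/2) = -23645 - 1*(-106/3) = -23645 + 106/3 = -70829/3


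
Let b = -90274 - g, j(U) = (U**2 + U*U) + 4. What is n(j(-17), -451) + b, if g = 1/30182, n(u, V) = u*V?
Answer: -10646881593/30182 ≈ -3.5276e+5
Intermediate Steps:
j(U) = 4 + 2*U**2 (j(U) = (U**2 + U**2) + 4 = 2*U**2 + 4 = 4 + 2*U**2)
n(u, V) = V*u
g = 1/30182 ≈ 3.3132e-5
b = -2724649869/30182 (b = -90274 - 1*1/30182 = -90274 - 1/30182 = -2724649869/30182 ≈ -90274.)
n(j(-17), -451) + b = -451*(4 + 2*(-17)**2) - 2724649869/30182 = -451*(4 + 2*289) - 2724649869/30182 = -451*(4 + 578) - 2724649869/30182 = -451*582 - 2724649869/30182 = -262482 - 2724649869/30182 = -10646881593/30182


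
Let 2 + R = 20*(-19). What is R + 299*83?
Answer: 24435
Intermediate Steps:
R = -382 (R = -2 + 20*(-19) = -2 - 380 = -382)
R + 299*83 = -382 + 299*83 = -382 + 24817 = 24435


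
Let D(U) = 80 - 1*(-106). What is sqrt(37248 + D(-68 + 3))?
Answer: sqrt(37434) ≈ 193.48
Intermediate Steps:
D(U) = 186 (D(U) = 80 + 106 = 186)
sqrt(37248 + D(-68 + 3)) = sqrt(37248 + 186) = sqrt(37434)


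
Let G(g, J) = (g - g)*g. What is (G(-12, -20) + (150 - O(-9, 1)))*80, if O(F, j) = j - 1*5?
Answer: 12320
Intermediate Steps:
O(F, j) = -5 + j (O(F, j) = j - 5 = -5 + j)
G(g, J) = 0 (G(g, J) = 0*g = 0)
(G(-12, -20) + (150 - O(-9, 1)))*80 = (0 + (150 - (-5 + 1)))*80 = (0 + (150 - 1*(-4)))*80 = (0 + (150 + 4))*80 = (0 + 154)*80 = 154*80 = 12320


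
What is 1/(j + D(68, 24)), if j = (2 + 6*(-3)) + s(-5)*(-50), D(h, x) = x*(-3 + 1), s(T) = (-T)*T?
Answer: 1/1186 ≈ 0.00084317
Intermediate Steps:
s(T) = -T²
D(h, x) = -2*x (D(h, x) = x*(-2) = -2*x)
j = 1234 (j = (2 + 6*(-3)) - 1*(-5)²*(-50) = (2 - 18) - 1*25*(-50) = -16 - 25*(-50) = -16 + 1250 = 1234)
1/(j + D(68, 24)) = 1/(1234 - 2*24) = 1/(1234 - 48) = 1/1186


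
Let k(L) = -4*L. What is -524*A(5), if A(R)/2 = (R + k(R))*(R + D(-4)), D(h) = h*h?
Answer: 330120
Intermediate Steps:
D(h) = h²
A(R) = -6*R*(16 + R) (A(R) = 2*((R - 4*R)*(R + (-4)²)) = 2*((-3*R)*(R + 16)) = 2*((-3*R)*(16 + R)) = 2*(-3*R*(16 + R)) = -6*R*(16 + R))
-524*A(5) = -3144*5*(-16 - 1*5) = -3144*5*(-16 - 5) = -3144*5*(-21) = -524*(-630) = 330120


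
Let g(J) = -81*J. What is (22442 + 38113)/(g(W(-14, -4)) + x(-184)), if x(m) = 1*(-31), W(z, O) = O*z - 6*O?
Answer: -60555/6511 ≈ -9.3004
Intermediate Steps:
W(z, O) = -6*O + O*z
x(m) = -31
(22442 + 38113)/(g(W(-14, -4)) + x(-184)) = (22442 + 38113)/(-(-324)*(-6 - 14) - 31) = 60555/(-(-324)*(-20) - 31) = 60555/(-81*80 - 31) = 60555/(-6480 - 31) = 60555/(-6511) = 60555*(-1/6511) = -60555/6511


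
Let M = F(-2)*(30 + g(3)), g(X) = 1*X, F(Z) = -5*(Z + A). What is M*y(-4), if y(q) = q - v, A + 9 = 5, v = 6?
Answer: -9900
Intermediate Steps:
A = -4 (A = -9 + 5 = -4)
F(Z) = 20 - 5*Z (F(Z) = -5*(Z - 4) = -5*(-4 + Z) = 20 - 5*Z)
y(q) = -6 + q (y(q) = q - 1*6 = q - 6 = -6 + q)
g(X) = X
M = 990 (M = (20 - 5*(-2))*(30 + 3) = (20 + 10)*33 = 30*33 = 990)
M*y(-4) = 990*(-6 - 4) = 990*(-10) = -9900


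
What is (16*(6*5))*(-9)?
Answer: -4320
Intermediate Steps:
(16*(6*5))*(-9) = (16*30)*(-9) = 480*(-9) = -4320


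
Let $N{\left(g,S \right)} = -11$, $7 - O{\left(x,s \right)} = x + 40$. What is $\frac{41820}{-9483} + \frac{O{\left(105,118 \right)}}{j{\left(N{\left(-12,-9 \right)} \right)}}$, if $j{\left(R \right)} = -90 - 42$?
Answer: $- \frac{233977}{69542} \approx -3.3645$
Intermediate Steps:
$O{\left(x,s \right)} = -33 - x$ ($O{\left(x,s \right)} = 7 - \left(x + 40\right) = 7 - \left(40 + x\right) = -33 - x$)
$j{\left(R \right)} = -132$ ($j{\left(R \right)} = -90 - 42 = -132$)
$\frac{41820}{-9483} + \frac{O{\left(105,118 \right)}}{j{\left(N{\left(-12,-9 \right)} \right)}} = \frac{41820}{-9483} + \frac{-33 - 105}{-132} = 41820 \left(- \frac{1}{9483}\right) + \left(-33 - 105\right) \left(- \frac{1}{132}\right) = - \frac{13940}{3161} - - \frac{23}{22} = - \frac{13940}{3161} + \frac{23}{22} = - \frac{233977}{69542}$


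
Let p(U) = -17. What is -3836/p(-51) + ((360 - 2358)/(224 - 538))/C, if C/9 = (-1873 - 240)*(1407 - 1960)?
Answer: 703724839115/3118697141 ≈ 225.65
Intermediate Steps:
C = 10516401 (C = 9*((-1873 - 240)*(1407 - 1960)) = 9*(-2113*(-553)) = 9*1168489 = 10516401)
-3836/p(-51) + ((360 - 2358)/(224 - 538))/C = -3836/(-17) + ((360 - 2358)/(224 - 538))/10516401 = -3836*(-1/17) - 1998/(-314)*(1/10516401) = 3836/17 - 1998*(-1/314)*(1/10516401) = 3836/17 + (999/157)*(1/10516401) = 3836/17 + 111/183452773 = 703724839115/3118697141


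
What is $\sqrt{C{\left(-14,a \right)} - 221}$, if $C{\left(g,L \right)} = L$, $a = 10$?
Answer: $i \sqrt{211} \approx 14.526 i$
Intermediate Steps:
$\sqrt{C{\left(-14,a \right)} - 221} = \sqrt{10 - 221} = \sqrt{-211} = i \sqrt{211}$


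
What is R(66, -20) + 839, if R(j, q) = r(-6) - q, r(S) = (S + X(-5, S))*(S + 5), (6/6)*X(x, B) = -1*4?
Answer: 869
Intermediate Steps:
X(x, B) = -4 (X(x, B) = -1*4 = -4)
r(S) = (-4 + S)*(5 + S) (r(S) = (S - 4)*(S + 5) = (-4 + S)*(5 + S))
R(j, q) = 10 - q (R(j, q) = (-20 - 6 + (-6)²) - q = (-20 - 6 + 36) - q = 10 - q)
R(66, -20) + 839 = (10 - 1*(-20)) + 839 = (10 + 20) + 839 = 30 + 839 = 869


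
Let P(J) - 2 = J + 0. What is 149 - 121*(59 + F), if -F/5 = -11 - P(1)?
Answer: -15460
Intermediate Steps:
P(J) = 2 + J (P(J) = 2 + (J + 0) = 2 + J)
F = 70 (F = -5*(-11 - (2 + 1)) = -5*(-11 - 1*3) = -5*(-11 - 3) = -5*(-14) = 70)
149 - 121*(59 + F) = 149 - 121*(59 + 70) = 149 - 121*129 = 149 - 15609 = -15460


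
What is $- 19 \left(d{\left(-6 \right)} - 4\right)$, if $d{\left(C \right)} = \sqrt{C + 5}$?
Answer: $76 - 19 i \approx 76.0 - 19.0 i$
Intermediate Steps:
$d{\left(C \right)} = \sqrt{5 + C}$
$- 19 \left(d{\left(-6 \right)} - 4\right) = - 19 \left(\sqrt{5 - 6} - 4\right) = - 19 \left(\sqrt{-1} - 4\right) = - 19 \left(i - 4\right) = - 19 \left(-4 + i\right) = 76 - 19 i$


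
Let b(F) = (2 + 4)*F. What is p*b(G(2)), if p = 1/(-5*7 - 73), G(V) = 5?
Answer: -5/18 ≈ -0.27778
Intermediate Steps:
p = -1/108 (p = 1/(-35 - 73) = 1/(-108) = -1/108 ≈ -0.0092593)
b(F) = 6*F
p*b(G(2)) = -5/18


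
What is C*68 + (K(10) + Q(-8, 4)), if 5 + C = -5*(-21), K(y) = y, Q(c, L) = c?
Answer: 6802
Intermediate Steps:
C = 100 (C = -5 - 5*(-21) = -5 + 105 = 100)
C*68 + (K(10) + Q(-8, 4)) = 100*68 + (10 - 8) = 6800 + 2 = 6802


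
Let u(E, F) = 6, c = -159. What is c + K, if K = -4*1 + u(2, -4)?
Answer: -157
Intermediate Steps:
K = 2 (K = -4*1 + 6 = -4 + 6 = 2)
c + K = -159 + 2 = -157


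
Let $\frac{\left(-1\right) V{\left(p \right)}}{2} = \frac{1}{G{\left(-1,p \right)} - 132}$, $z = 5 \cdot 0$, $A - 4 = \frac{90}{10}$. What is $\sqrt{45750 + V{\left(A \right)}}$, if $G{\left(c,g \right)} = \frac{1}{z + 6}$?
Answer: $\frac{3 \sqrt{3180546138}}{791} \approx 213.89$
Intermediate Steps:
$A = 13$ ($A = 4 + \frac{90}{10} = 4 + 90 \cdot \frac{1}{10} = 4 + 9 = 13$)
$z = 0$
$G{\left(c,g \right)} = \frac{1}{6}$ ($G{\left(c,g \right)} = \frac{1}{0 + 6} = \frac{1}{6}$)
$V{\left(p \right)} = \frac{12}{791}$ ($V{\left(p \right)} = - \frac{2}{\frac{1}{6} - 132} = - \frac{2}{- \frac{791}{6}} = \left(-2\right) \left(- \frac{6}{791}\right) = \frac{12}{791}$)
$\sqrt{45750 + V{\left(A \right)}} = \sqrt{45750 + \frac{12}{791}} = \sqrt{\frac{36188262}{791}} = \frac{3 \sqrt{3180546138}}{791}$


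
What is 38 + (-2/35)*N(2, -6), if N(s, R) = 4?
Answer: 1322/35 ≈ 37.771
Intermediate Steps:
38 + (-2/35)*N(2, -6) = 38 - 2/35*4 = 38 - 8/35 = 1322/35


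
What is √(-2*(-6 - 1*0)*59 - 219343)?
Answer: I*√218635 ≈ 467.58*I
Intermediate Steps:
√(-2*(-6 - 1*0)*59 - 219343) = √(-2*(-6 + 0)*59 - 219343) = √(-(-12)*59 - 219343) = √(-2*(-354) - 219343) = √(708 - 219343) = √(-218635) = I*√218635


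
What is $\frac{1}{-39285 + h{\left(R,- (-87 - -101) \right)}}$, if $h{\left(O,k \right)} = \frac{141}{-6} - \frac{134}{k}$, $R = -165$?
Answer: $- \frac{14}{550185} \approx -2.5446 \cdot 10^{-5}$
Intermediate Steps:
$h{\left(O,k \right)} = - \frac{47}{2} - \frac{134}{k}$ ($h{\left(O,k \right)} = 141 \left(- \frac{1}{6}\right) - \frac{134}{k} = - \frac{47}{2} - \frac{134}{k}$)
$\frac{1}{-39285 + h{\left(R,- (-87 - -101) \right)}} = \frac{1}{-39285 - \left(\frac{47}{2} + \frac{134}{\left(-1\right) \left(-87 - -101\right)}\right)} = \frac{1}{-39285 - \left(\frac{47}{2} + \frac{134}{\left(-1\right) \left(-87 + 101\right)}\right)} = \frac{1}{-39285 - \left(\frac{47}{2} + \frac{134}{\left(-1\right) 14}\right)} = \frac{1}{-39285 - \left(\frac{47}{2} + \frac{134}{-14}\right)} = \frac{1}{-39285 - \frac{195}{14}} = \frac{1}{- \frac{550185}{14}} = - \frac{14}{550185}$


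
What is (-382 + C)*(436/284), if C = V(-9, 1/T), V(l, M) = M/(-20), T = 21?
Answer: -17488069/29820 ≈ -586.45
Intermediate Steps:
V(l, M) = -M/20 (V(l, M) = M*(-1/20) = -M/20)
C = -1/420 (C = -1/20/21 = -1/20*1/21 = -1/420 ≈ -0.0023810)
(-382 + C)*(436/284) = (-382 - 1/420)*(436/284) = -17488069/(105*284) = -160441/420*109/71 = -17488069/29820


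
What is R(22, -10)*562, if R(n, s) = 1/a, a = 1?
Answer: 562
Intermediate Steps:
R(n, s) = 1 (R(n, s) = 1/1 = 1)
R(22, -10)*562 = 1*562 = 562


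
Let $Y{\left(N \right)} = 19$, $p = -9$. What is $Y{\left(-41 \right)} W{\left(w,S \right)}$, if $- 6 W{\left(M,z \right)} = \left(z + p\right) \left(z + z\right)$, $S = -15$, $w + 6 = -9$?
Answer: $-2280$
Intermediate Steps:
$w = -15$ ($w = -6 - 9 = -15$)
$W{\left(M,z \right)} = - \frac{z \left(-9 + z\right)}{3}$ ($W{\left(M,z \right)} = - \frac{\left(z - 9\right) \left(z + z\right)}{6} = - \frac{\left(-9 + z\right) 2 z}{6} = - \frac{2 z \left(-9 + z\right)}{6} = - \frac{z \left(-9 + z\right)}{3}$)
$Y{\left(-41 \right)} W{\left(w,S \right)} = 19 \cdot \frac{1}{3} \left(-15\right) \left(9 - -15\right) = 19 \cdot \frac{1}{3} \left(-15\right) \left(9 + 15\right) = 19 \cdot \frac{1}{3} \left(-15\right) 24 = 19 \left(-120\right) = -2280$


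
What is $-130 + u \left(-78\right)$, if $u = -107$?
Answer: $8216$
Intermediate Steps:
$-130 + u \left(-78\right) = -130 - -8346 = -130 + 8346 = 8216$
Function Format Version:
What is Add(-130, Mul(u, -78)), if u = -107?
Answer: 8216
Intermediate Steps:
Add(-130, Mul(u, -78)) = Add(-130, Mul(-107, -78)) = Add(-130, 8346) = 8216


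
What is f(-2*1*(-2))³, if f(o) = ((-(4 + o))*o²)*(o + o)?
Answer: -1073741824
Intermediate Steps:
f(o) = 2*o³*(-4 - o) (f(o) = ((-4 - o)*o²)*(2*o) = (o²*(-4 - o))*(2*o) = 2*o³*(-4 - o))
f(-2*1*(-2))³ = (2*(-2*1*(-2))³*(-4 - (-2*1)*(-2)))³ = (2*(-2*(-2))³*(-4 - (-2)*(-2)))³ = (2*4³*(-4 - 1*4))³ = (2*64*(-4 - 4))³ = (2*64*(-8))³ = (-1024)³ = -1073741824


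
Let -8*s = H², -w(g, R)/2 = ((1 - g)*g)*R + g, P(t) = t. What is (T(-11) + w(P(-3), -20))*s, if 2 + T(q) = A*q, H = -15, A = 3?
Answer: 114525/8 ≈ 14316.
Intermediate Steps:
w(g, R) = -2*g - 2*R*g*(1 - g) (w(g, R) = -2*(((1 - g)*g)*R + g) = -2*((g*(1 - g))*R + g) = -2*(R*g*(1 - g) + g) = -2*(g + R*g*(1 - g)) = -2*g - 2*R*g*(1 - g))
s = -225/8 (s = -⅛*(-15)² = -⅛*225 = -225/8 ≈ -28.125)
T(q) = -2 + 3*q
(T(-11) + w(P(-3), -20))*s = ((-2 + 3*(-11)) + 2*(-3)*(-1 - 1*(-20) - 20*(-3)))*(-225/8) = ((-2 - 33) + 2*(-3)*(-1 + 20 + 60))*(-225/8) = (-35 + 2*(-3)*79)*(-225/8) = (-35 - 474)*(-225/8) = -509*(-225/8) = 114525/8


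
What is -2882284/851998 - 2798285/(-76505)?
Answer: 216362408601/6518210699 ≈ 33.194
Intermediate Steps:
-2882284/851998 - 2798285/(-76505) = -2882284*1/851998 - 2798285*(-1/76505) = -1441142/425999 + 559657/15301 = 216362408601/6518210699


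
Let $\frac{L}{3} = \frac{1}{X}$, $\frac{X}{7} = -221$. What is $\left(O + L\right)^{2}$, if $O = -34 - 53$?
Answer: $\frac{18115006464}{2393209} \approx 7569.3$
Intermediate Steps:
$O = -87$
$X = -1547$ ($X = 7 \left(-221\right) = -1547$)
$L = - \frac{3}{1547}$ ($L = \frac{3}{-1547} = 3 \left(- \frac{1}{1547}\right) = - \frac{3}{1547} \approx -0.0019392$)
$\left(O + L\right)^{2} = \left(-87 - \frac{3}{1547}\right)^{2} = \left(- \frac{134592}{1547}\right)^{2} = \frac{18115006464}{2393209}$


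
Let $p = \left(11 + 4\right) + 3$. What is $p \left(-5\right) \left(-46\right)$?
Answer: $4140$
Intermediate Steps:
$p = 18$ ($p = 15 + 3 = 18$)
$p \left(-5\right) \left(-46\right) = 18 \left(-5\right) \left(-46\right) = \left(-90\right) \left(-46\right) = 4140$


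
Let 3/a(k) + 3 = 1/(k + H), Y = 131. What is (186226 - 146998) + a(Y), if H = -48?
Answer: 9728295/248 ≈ 39227.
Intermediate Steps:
a(k) = 3/(-3 + 1/(-48 + k)) (a(k) = 3/(-3 + 1/(k - 48)) = 3/(-3 + 1/(-48 + k)))
(186226 - 146998) + a(Y) = (186226 - 146998) + 3*(48 - 1*131)/(-145 + 3*131) = 39228 + 3*(48 - 131)/(-145 + 393) = 39228 + 3*(-83)/248 = 39228 + 3*(1/248)*(-83) = 39228 - 249/248 = 9728295/248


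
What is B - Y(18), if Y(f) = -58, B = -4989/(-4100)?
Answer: 242789/4100 ≈ 59.217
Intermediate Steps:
B = 4989/4100 (B = -4989*(-1/4100) = 4989/4100 ≈ 1.2168)
B - Y(18) = 4989/4100 - 1*(-58) = 4989/4100 + 58 = 242789/4100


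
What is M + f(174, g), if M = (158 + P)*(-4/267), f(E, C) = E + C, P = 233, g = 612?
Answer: 208298/267 ≈ 780.14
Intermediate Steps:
f(E, C) = C + E
M = -1564/267 (M = (158 + 233)*(-4/267) = 391*(-4*1/267) = 391*(-4/267) = -1564/267 ≈ -5.8577)
M + f(174, g) = -1564/267 + (612 + 174) = -1564/267 + 786 = 208298/267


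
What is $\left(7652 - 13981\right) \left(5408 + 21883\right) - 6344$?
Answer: $-172731083$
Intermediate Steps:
$\left(7652 - 13981\right) \left(5408 + 21883\right) - 6344 = \left(-6329\right) 27291 - 6344 = -172724739 - 6344 = -172731083$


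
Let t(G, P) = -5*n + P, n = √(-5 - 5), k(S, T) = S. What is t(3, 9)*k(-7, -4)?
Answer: -63 + 35*I*√10 ≈ -63.0 + 110.68*I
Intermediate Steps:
n = I*√10 (n = √(-10) = I*√10 ≈ 3.1623*I)
t(G, P) = P - 5*I*√10 (t(G, P) = -5*I*√10 + P = P - 5*I*√10)
t(3, 9)*k(-7, -4) = (9 - 5*I*√10)*(-7) = -63 + 35*I*√10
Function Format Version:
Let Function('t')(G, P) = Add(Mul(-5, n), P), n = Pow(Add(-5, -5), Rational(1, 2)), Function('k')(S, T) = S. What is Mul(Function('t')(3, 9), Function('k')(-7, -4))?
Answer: Add(-63, Mul(35, I, Pow(10, Rational(1, 2)))) ≈ Add(-63.000, Mul(110.68, I))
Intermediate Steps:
n = Mul(I, Pow(10, Rational(1, 2))) (n = Pow(-10, Rational(1, 2)) = Mul(I, Pow(10, Rational(1, 2))) ≈ Mul(3.1623, I))
Function('t')(G, P) = Add(P, Mul(-5, I, Pow(10, Rational(1, 2)))) (Function('t')(G, P) = Add(Mul(-5, Mul(I, Pow(10, Rational(1, 2)))), P) = Add(Mul(-5, I, Pow(10, Rational(1, 2))), P) = Add(P, Mul(-5, I, Pow(10, Rational(1, 2)))))
Mul(Function('t')(3, 9), Function('k')(-7, -4)) = Mul(Add(9, Mul(-5, I, Pow(10, Rational(1, 2)))), -7) = Add(-63, Mul(35, I, Pow(10, Rational(1, 2))))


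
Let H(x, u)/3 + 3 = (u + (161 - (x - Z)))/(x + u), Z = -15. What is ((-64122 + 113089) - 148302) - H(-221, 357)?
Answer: -3377627/34 ≈ -99342.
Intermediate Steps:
H(x, u) = -9 + 3*(146 + u - x)/(u + x) (H(x, u) = -9 + 3*((u + (161 - (x - 1*(-15))))/(x + u)) = -9 + 3*((u + (161 - (x + 15)))/(u + x)) = -9 + 3*((u + (161 - (15 + x)))/(u + x)) = -9 + 3*((u + (161 + (-15 - x)))/(u + x)) = -9 + 3*((u + (146 - x))/(u + x)) = -9 + 3*((146 + u - x)/(u + x)) = -9 + 3*(146 + u - x)/(u + x))
((-64122 + 113089) - 148302) - H(-221, 357) = ((-64122 + 113089) - 148302) - 6*(73 - 1*357 - 2*(-221))/(357 - 221) = (48967 - 148302) - 6*(73 - 357 + 442)/136 = -99335 - 6*158/136 = -99335 - 1*237/34 = -99335 - 237/34 = -3377627/34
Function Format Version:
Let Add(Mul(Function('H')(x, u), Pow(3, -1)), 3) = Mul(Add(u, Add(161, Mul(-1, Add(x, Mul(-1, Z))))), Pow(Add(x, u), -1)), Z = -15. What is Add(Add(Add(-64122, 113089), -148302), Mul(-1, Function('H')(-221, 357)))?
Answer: Rational(-3377627, 34) ≈ -99342.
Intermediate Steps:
Function('H')(x, u) = Add(-9, Mul(3, Pow(Add(u, x), -1), Add(146, u, Mul(-1, x)))) (Function('H')(x, u) = Add(-9, Mul(3, Mul(Add(u, Add(161, Mul(-1, Add(x, Mul(-1, -15))))), Pow(Add(x, u), -1)))) = Add(-9, Mul(3, Mul(Add(u, Add(161, Mul(-1, Add(x, 15)))), Pow(Add(u, x), -1)))) = Add(-9, Mul(3, Mul(Add(u, Add(161, Mul(-1, Add(15, x)))), Pow(Add(u, x), -1)))) = Add(-9, Mul(3, Mul(Add(u, Add(161, Add(-15, Mul(-1, x)))), Pow(Add(u, x), -1)))) = Add(-9, Mul(3, Mul(Add(u, Add(146, Mul(-1, x))), Pow(Add(u, x), -1)))) = Add(-9, Mul(3, Mul(Add(146, u, Mul(-1, x)), Pow(Add(u, x), -1)))) = Add(-9, Mul(3, Mul(Pow(Add(u, x), -1), Add(146, u, Mul(-1, x))))) = Add(-9, Mul(3, Pow(Add(u, x), -1), Add(146, u, Mul(-1, x)))))
Add(Add(Add(-64122, 113089), -148302), Mul(-1, Function('H')(-221, 357))) = Add(Add(Add(-64122, 113089), -148302), Mul(-1, Mul(6, Pow(Add(357, -221), -1), Add(73, Mul(-1, 357), Mul(-2, -221))))) = Add(Add(48967, -148302), Mul(-1, Mul(6, Pow(136, -1), Add(73, -357, 442)))) = Add(-99335, Mul(-1, Mul(6, Rational(1, 136), 158))) = Add(-99335, Mul(-1, Rational(237, 34))) = Add(-99335, Rational(-237, 34)) = Rational(-3377627, 34)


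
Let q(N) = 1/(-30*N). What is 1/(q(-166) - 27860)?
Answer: -4980/138742799 ≈ -3.5894e-5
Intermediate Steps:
q(N) = -1/(30*N)
1/(q(-166) - 27860) = 1/(-1/30/(-166) - 27860) = 1/(-1/30*(-1/166) - 27860) = 1/(1/4980 - 27860) = 1/(-138742799/4980) = -4980/138742799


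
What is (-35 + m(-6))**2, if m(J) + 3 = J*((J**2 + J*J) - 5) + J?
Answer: 198916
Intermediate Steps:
m(J) = -3 + J + J*(-5 + 2*J**2) (m(J) = -3 + (J*((J**2 + J*J) - 5) + J) = -3 + (J*((J**2 + J**2) - 5) + J) = -3 + (J*(2*J**2 - 5) + J) = -3 + (J*(-5 + 2*J**2) + J) = -3 + (J + J*(-5 + 2*J**2)) = -3 + J + J*(-5 + 2*J**2))
(-35 + m(-6))**2 = (-35 + (-3 - 4*(-6) + 2*(-6)**3))**2 = (-35 + (-3 + 24 + 2*(-216)))**2 = (-35 + (-3 + 24 - 432))**2 = (-35 - 411)**2 = (-446)**2 = 198916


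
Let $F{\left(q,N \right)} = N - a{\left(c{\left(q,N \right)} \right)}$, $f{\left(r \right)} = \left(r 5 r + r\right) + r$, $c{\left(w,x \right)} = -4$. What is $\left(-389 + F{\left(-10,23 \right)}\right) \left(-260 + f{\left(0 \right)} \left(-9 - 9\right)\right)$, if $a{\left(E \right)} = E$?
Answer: $94120$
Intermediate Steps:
$f{\left(r \right)} = 2 r + 5 r^{2}$ ($f{\left(r \right)} = \left(5 r r + r\right) + r = \left(5 r^{2} + r\right) + r = \left(r + 5 r^{2}\right) + r = 2 r + 5 r^{2}$)
$F{\left(q,N \right)} = 4 + N$ ($F{\left(q,N \right)} = N - -4 = N + 4 = 4 + N$)
$\left(-389 + F{\left(-10,23 \right)}\right) \left(-260 + f{\left(0 \right)} \left(-9 - 9\right)\right) = \left(-389 + \left(4 + 23\right)\right) \left(-260 + 0 \left(2 + 5 \cdot 0\right) \left(-9 - 9\right)\right) = \left(-389 + 27\right) \left(-260 + 0 \left(2 + 0\right) \left(-18\right)\right) = - 362 \left(-260 + 0 \cdot 2 \left(-18\right)\right) = - 362 \left(-260 + 0 \left(-18\right)\right) = - 362 \left(-260 + 0\right) = \left(-362\right) \left(-260\right) = 94120$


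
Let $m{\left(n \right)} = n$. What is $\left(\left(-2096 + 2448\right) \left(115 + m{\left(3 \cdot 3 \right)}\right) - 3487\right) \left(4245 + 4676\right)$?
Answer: $358276281$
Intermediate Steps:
$\left(\left(-2096 + 2448\right) \left(115 + m{\left(3 \cdot 3 \right)}\right) - 3487\right) \left(4245 + 4676\right) = \left(\left(-2096 + 2448\right) \left(115 + 3 \cdot 3\right) - 3487\right) \left(4245 + 4676\right) = \left(352 \left(115 + 9\right) - 3487\right) 8921 = \left(352 \cdot 124 - 3487\right) 8921 = \left(43648 - 3487\right) 8921 = 40161 \cdot 8921 = 358276281$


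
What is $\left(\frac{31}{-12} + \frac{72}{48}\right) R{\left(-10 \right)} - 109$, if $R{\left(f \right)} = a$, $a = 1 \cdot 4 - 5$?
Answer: $- \frac{1295}{12} \approx -107.92$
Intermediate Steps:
$a = -1$ ($a = 4 - 5 = -1$)
$R{\left(f \right)} = -1$
$\left(\frac{31}{-12} + \frac{72}{48}\right) R{\left(-10 \right)} - 109 = \left(\frac{31}{-12} + \frac{72}{48}\right) \left(-1\right) - 109 = \left(31 \left(- \frac{1}{12}\right) + 72 \cdot \frac{1}{48}\right) \left(-1\right) - 109 = \left(- \frac{31}{12} + \frac{3}{2}\right) \left(-1\right) - 109 = \left(- \frac{13}{12}\right) \left(-1\right) - 109 = \frac{13}{12} - 109 = - \frac{1295}{12}$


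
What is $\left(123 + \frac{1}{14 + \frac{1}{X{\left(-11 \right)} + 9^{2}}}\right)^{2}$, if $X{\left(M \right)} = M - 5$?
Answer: $\frac{12570445924}{829921} \approx 15147.0$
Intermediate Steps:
$X{\left(M \right)} = -5 + M$ ($X{\left(M \right)} = M - 5 = -5 + M$)
$\left(123 + \frac{1}{14 + \frac{1}{X{\left(-11 \right)} + 9^{2}}}\right)^{2} = \left(123 + \frac{1}{14 + \frac{1}{\left(-5 - 11\right) + 9^{2}}}\right)^{2} = \left(123 + \frac{1}{14 + \frac{1}{-16 + 81}}\right)^{2} = \left(123 + \frac{1}{14 + \frac{1}{65}}\right)^{2} = \left(123 + \frac{1}{\frac{911}{65}}\right)^{2} = \left(123 + \frac{65}{911}\right)^{2} = \left(\frac{112118}{911}\right)^{2} = \frac{12570445924}{829921}$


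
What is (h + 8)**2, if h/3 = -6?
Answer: 100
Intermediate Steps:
h = -18 (h = 3*(-6) = -18)
(h + 8)**2 = (-18 + 8)**2 = (-10)**2 = 100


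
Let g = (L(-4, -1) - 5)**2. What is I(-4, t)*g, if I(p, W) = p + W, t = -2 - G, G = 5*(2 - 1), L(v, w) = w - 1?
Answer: -539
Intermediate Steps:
L(v, w) = -1 + w
G = 5 (G = 5*1 = 5)
t = -7 (t = -2 - 1*5 = -2 - 5 = -7)
I(p, W) = W + p
g = 49 (g = ((-1 - 1) - 5)**2 = (-2 - 5)**2 = (-7)**2 = 49)
I(-4, t)*g = (-7 - 4)*49 = -11*49 = -539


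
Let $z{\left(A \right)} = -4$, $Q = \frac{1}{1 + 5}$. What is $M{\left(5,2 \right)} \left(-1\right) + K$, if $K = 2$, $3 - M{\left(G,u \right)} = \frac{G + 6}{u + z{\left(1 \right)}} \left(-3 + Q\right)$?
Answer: $\frac{175}{12} \approx 14.583$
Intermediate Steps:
$Q = \frac{1}{6} \approx 0.16667$
$M{\left(G,u \right)} = 3 + \frac{17 \left(6 + G\right)}{6 \left(-4 + u\right)}$ ($M{\left(G,u \right)} = 3 - \frac{G + 6}{u - 4} \left(-3 + \frac{1}{6}\right) = 3 - \frac{6 + G}{-4 + u} \left(- \frac{17}{6}\right) = 3 - - \frac{17 \left(6 + G\right)}{6 \left(-4 + u\right)} = 3 + \frac{17 \left(6 + G\right)}{6 \left(-4 + u\right)}$)
$M{\left(5,2 \right)} \left(-1\right) + K = \frac{30 + 17 \cdot 5 + 18 \cdot 2}{6 \left(-4 + 2\right)} \left(-1\right) + 2 = \frac{30 + 85 + 36}{6 \left(-2\right)} \left(-1\right) + 2 = \frac{1}{6} \left(- \frac{1}{2}\right) 151 \left(-1\right) + 2 = \left(- \frac{151}{12}\right) \left(-1\right) + 2 = \frac{151}{12} + 2 = \frac{175}{12}$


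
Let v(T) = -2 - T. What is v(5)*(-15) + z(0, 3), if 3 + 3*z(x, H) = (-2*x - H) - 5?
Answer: 304/3 ≈ 101.33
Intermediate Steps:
z(x, H) = -8/3 - 2*x/3 - H/3 (z(x, H) = -1 + ((-2*x - H) - 5)/3 = -1 + ((-H - 2*x) - 5)/3 = -1 + (-5 - H - 2*x)/3 = -1 + (-5/3 - 2*x/3 - H/3) = -8/3 - 2*x/3 - H/3)
v(5)*(-15) + z(0, 3) = (-2 - 1*5)*(-15) + (-8/3 - ⅔*0 - ⅓*3) = (-2 - 5)*(-15) + (-8/3 + 0 - 1) = -7*(-15) - 11/3 = 105 - 11/3 = 304/3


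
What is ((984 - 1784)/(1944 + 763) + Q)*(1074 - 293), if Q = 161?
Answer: 339756087/2707 ≈ 1.2551e+5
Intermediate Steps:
((984 - 1784)/(1944 + 763) + Q)*(1074 - 293) = ((984 - 1784)/(1944 + 763) + 161)*(1074 - 293) = (-800/2707 + 161)*781 = (435027/2707)*781 = 339756087/2707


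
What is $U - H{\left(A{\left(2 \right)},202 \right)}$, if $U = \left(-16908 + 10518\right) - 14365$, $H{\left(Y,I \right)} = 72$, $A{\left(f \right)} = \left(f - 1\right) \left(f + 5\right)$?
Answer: $-20827$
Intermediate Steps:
$A{\left(f \right)} = \left(-1 + f\right) \left(5 + f\right)$
$U = -20755$ ($U = -6390 - 14365 = -20755$)
$U - H{\left(A{\left(2 \right)},202 \right)} = -20755 - 72 = -20827$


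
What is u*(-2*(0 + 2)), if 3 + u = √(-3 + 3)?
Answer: 12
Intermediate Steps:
u = -3 (u = -3 + √(-3 + 3) = -3 + √0 = -3 + 0 = -3)
u*(-2*(0 + 2)) = -(-6)*(0 + 2) = -(-6)*2 = -3*(-4) = 12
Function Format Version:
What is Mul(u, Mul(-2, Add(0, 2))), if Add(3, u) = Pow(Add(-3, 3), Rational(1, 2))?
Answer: 12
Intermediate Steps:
u = -3 (u = Add(-3, Pow(Add(-3, 3), Rational(1, 2))) = Add(-3, Pow(0, Rational(1, 2))) = Add(-3, 0) = -3)
Mul(u, Mul(-2, Add(0, 2))) = Mul(-3, Mul(-2, Add(0, 2))) = Mul(-3, Mul(-2, 2)) = Mul(-3, -4) = 12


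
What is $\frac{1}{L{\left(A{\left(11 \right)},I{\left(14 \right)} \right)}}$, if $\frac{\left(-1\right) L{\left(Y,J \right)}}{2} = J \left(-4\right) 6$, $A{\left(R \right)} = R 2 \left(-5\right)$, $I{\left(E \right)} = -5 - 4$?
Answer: $- \frac{1}{432} \approx -0.0023148$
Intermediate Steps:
$I{\left(E \right)} = -9$ ($I{\left(E \right)} = -5 - 4 = -9$)
$A{\left(R \right)} = - 10 R$ ($A{\left(R \right)} = 2 R \left(-5\right) = - 10 R$)
$L{\left(Y,J \right)} = 48 J$ ($L{\left(Y,J \right)} = - 2 J \left(-4\right) 6 = - 2 - 4 J 6 = - 2 \left(- 24 J\right) = 48 J$)
$\frac{1}{L{\left(A{\left(11 \right)},I{\left(14 \right)} \right)}} = \frac{1}{48 \left(-9\right)} = \frac{1}{-432} = - \frac{1}{432}$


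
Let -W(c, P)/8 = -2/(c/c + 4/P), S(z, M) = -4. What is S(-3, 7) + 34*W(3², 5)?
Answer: 2684/9 ≈ 298.22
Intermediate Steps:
W(c, P) = 16/(1 + 4/P) (W(c, P) = -(-16)/(c/c + 4/P) = -(-16)/(1 + 4/P) = 16/(1 + 4/P))
S(-3, 7) + 34*W(3², 5) = -4 + 34*(16*5/(4 + 5)) = -4 + 34*(16*5/9) = -4 + 34*(16*5*(⅑)) = -4 + 34*(80/9) = -4 + 2720/9 = 2684/9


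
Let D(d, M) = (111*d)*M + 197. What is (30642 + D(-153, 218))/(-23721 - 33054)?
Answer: 734291/11355 ≈ 64.667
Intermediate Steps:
D(d, M) = 197 + 111*M*d (D(d, M) = 111*M*d + 197 = 197 + 111*M*d)
(30642 + D(-153, 218))/(-23721 - 33054) = (30642 + (197 + 111*218*(-153)))/(-23721 - 33054) = (30642 + (197 - 3702294))/(-56775) = (30642 - 3702097)*(-1/56775) = -3671455*(-1/56775) = 734291/11355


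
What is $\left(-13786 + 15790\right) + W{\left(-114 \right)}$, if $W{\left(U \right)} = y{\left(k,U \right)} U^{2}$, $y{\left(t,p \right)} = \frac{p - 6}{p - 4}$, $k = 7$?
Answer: $\frac{897996}{59} \approx 15220.0$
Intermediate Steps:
$y{\left(t,p \right)} = \frac{-6 + p}{-4 + p}$
$W{\left(U \right)} = \frac{U^{2} \left(-6 + U\right)}{-4 + U}$ ($W{\left(U \right)} = \frac{-6 + U}{-4 + U} U^{2} = \frac{U^{2} \left(-6 + U\right)}{-4 + U}$)
$\left(-13786 + 15790\right) + W{\left(-114 \right)} = \left(-13786 + 15790\right) + \frac{\left(-114\right)^{2} \left(-6 - 114\right)}{-4 - 114} = 2004 + 12996 \frac{1}{-118} \left(-120\right) = 2004 + 12996 \left(- \frac{1}{118}\right) \left(-120\right) = 2004 + \frac{779760}{59} = \frac{897996}{59}$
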